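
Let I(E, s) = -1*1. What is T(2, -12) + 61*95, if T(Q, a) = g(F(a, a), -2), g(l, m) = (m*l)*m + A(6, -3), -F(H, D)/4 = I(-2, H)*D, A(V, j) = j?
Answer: 5600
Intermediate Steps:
I(E, s) = -1
F(H, D) = 4*D (F(H, D) = -(-4)*D = 4*D)
g(l, m) = -3 + l*m² (g(l, m) = (m*l)*m - 3 = (l*m)*m - 3 = l*m² - 3 = -3 + l*m²)
T(Q, a) = -3 + 16*a (T(Q, a) = -3 + (4*a)*(-2)² = -3 + (4*a)*4 = -3 + 16*a)
T(2, -12) + 61*95 = (-3 + 16*(-12)) + 61*95 = (-3 - 192) + 5795 = -195 + 5795 = 5600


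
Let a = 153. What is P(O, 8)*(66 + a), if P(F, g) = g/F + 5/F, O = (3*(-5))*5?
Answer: -949/25 ≈ -37.960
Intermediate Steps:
O = -75 (O = -15*5 = -75)
P(F, g) = 5/F + g/F
P(O, 8)*(66 + a) = ((5 + 8)/(-75))*(66 + 153) = -1/75*13*219 = -13/75*219 = -949/25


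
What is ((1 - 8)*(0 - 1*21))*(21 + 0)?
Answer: 3087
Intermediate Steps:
((1 - 8)*(0 - 1*21))*(21 + 0) = -7*(0 - 21)*21 = -7*(-21)*21 = 147*21 = 3087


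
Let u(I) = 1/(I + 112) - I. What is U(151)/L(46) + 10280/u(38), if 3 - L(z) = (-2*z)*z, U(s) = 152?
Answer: -6529503752/24135265 ≈ -270.54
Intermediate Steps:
u(I) = 1/(112 + I) - I
L(z) = 3 + 2*z² (L(z) = 3 - (-2*z)*z = 3 - (-2)*z² = 3 + 2*z²)
U(151)/L(46) + 10280/u(38) = 152/(3 + 2*46²) + 10280/(((1 - 1*38² - 112*38)/(112 + 38))) = 152/(3 + 2*2116) + 10280/(((1 - 1*1444 - 4256)/150)) = 152/(3 + 4232) + 10280/(((1 - 1444 - 4256)/150)) = 152/4235 + 10280/(((1/150)*(-5699))) = 152*(1/4235) + 10280/(-5699/150) = 152/4235 + 10280*(-150/5699) = 152/4235 - 1542000/5699 = -6529503752/24135265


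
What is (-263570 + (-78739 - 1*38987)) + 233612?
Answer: -147684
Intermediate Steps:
(-263570 + (-78739 - 1*38987)) + 233612 = (-263570 + (-78739 - 38987)) + 233612 = (-263570 - 117726) + 233612 = -381296 + 233612 = -147684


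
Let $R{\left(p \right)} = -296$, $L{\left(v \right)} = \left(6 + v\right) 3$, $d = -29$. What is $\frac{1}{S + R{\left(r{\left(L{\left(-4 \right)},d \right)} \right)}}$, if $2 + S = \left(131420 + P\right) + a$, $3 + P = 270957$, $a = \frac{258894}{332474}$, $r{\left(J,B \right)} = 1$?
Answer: $\frac{166237}{66840037459} \approx 2.4871 \cdot 10^{-6}$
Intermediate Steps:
$L{\left(v \right)} = 18 + 3 v$
$a = \frac{129447}{166237}$ ($a = 258894 \cdot \frac{1}{332474} = \frac{129447}{166237} \approx 0.77869$)
$P = 270954$ ($P = -3 + 270957 = 270954$)
$S = \frac{66889243611}{166237}$ ($S = -2 + \left(\left(131420 + 270954\right) + \frac{129447}{166237}\right) = -2 + \left(402374 + \frac{129447}{166237}\right) = -2 + \frac{66889576085}{166237} = \frac{66889243611}{166237} \approx 4.0237 \cdot 10^{5}$)
$\frac{1}{S + R{\left(r{\left(L{\left(-4 \right)},d \right)} \right)}} = \frac{1}{\frac{66889243611}{166237} - 296} = \frac{1}{\frac{66840037459}{166237}} = \frac{166237}{66840037459}$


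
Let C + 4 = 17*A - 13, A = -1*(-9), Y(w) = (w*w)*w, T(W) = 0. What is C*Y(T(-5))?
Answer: 0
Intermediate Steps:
Y(w) = w**3 (Y(w) = w**2*w = w**3)
A = 9
C = 136 (C = -4 + (17*9 - 13) = -4 + (153 - 13) = -4 + 140 = 136)
C*Y(T(-5)) = 136*0**3 = 136*0 = 0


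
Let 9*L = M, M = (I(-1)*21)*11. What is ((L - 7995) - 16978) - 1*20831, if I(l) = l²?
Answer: -137335/3 ≈ -45778.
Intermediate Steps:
M = 231 (M = ((-1)²*21)*11 = (1*21)*11 = 21*11 = 231)
L = 77/3 (L = (⅑)*231 = 77/3 ≈ 25.667)
((L - 7995) - 16978) - 1*20831 = ((77/3 - 7995) - 16978) - 1*20831 = (-23908/3 - 16978) - 20831 = -74842/3 - 20831 = -137335/3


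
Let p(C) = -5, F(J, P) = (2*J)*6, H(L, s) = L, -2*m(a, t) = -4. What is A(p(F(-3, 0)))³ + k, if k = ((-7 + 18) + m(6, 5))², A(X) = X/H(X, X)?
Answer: 170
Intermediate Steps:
m(a, t) = 2 (m(a, t) = -½*(-4) = 2)
F(J, P) = 12*J
A(X) = 1 (A(X) = X/X = 1)
k = 169 (k = ((-7 + 18) + 2)² = (11 + 2)² = 13² = 169)
A(p(F(-3, 0)))³ + k = 1³ + 169 = 1 + 169 = 170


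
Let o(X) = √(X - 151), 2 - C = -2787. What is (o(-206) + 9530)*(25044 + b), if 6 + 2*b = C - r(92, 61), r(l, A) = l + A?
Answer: 251201270 + 26359*I*√357 ≈ 2.512e+8 + 4.9804e+5*I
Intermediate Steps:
C = 2789 (C = 2 - 1*(-2787) = 2 + 2787 = 2789)
o(X) = √(-151 + X)
r(l, A) = A + l
b = 1315 (b = -3 + (2789 - (61 + 92))/2 = -3 + (2789 - 1*153)/2 = -3 + (2789 - 153)/2 = -3 + (½)*2636 = -3 + 1318 = 1315)
(o(-206) + 9530)*(25044 + b) = (√(-151 - 206) + 9530)*(25044 + 1315) = (√(-357) + 9530)*26359 = (I*√357 + 9530)*26359 = (9530 + I*√357)*26359 = 251201270 + 26359*I*√357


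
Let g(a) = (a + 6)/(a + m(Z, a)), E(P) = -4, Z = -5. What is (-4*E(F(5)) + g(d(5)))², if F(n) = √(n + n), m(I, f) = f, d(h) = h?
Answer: 29241/100 ≈ 292.41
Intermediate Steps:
F(n) = √2*√n (F(n) = √(2*n) = √2*√n)
g(a) = (6 + a)/(2*a) (g(a) = (a + 6)/(a + a) = (6 + a)/((2*a)) = (6 + a)*(1/(2*a)) = (6 + a)/(2*a))
(-4*E(F(5)) + g(d(5)))² = (-4*(-4) + (½)*(6 + 5)/5)² = (16 + (½)*(⅕)*11)² = (16 + 11/10)² = (171/10)² = 29241/100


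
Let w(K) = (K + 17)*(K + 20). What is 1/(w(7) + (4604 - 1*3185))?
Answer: 1/2067 ≈ 0.00048379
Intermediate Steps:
w(K) = (17 + K)*(20 + K)
1/(w(7) + (4604 - 1*3185)) = 1/((340 + 7² + 37*7) + (4604 - 1*3185)) = 1/((340 + 49 + 259) + (4604 - 3185)) = 1/(648 + 1419) = 1/2067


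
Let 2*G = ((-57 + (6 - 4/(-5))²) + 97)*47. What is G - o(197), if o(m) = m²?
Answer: -919559/25 ≈ -36782.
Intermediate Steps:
G = 50666/25 (G = (((-57 + (6 - 4/(-5))²) + 97)*47)/2 = (((-57 + (6 - 4*(-⅕))²) + 97)*47)/2 = (((-57 + (6 + ⅘)²) + 97)*47)/2 = (((-57 + (34/5)²) + 97)*47)/2 = (((-57 + 1156/25) + 97)*47)/2 = ((-269/25 + 97)*47)/2 = ((2156/25)*47)/2 = (½)*(101332/25) = 50666/25 ≈ 2026.6)
G - o(197) = 50666/25 - 1*197² = 50666/25 - 1*38809 = 50666/25 - 38809 = -919559/25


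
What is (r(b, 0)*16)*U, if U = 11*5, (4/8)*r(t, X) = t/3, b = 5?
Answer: 8800/3 ≈ 2933.3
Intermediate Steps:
r(t, X) = 2*t/3 (r(t, X) = 2*(t/3) = 2*t/3)
U = 55
(r(b, 0)*16)*U = (((⅔)*5)*16)*55 = ((10/3)*16)*55 = (160/3)*55 = 8800/3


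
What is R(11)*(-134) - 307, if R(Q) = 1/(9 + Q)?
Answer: -3137/10 ≈ -313.70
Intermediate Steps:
R(11)*(-134) - 307 = -134/(9 + 11) - 307 = -134/20 - 307 = (1/20)*(-134) - 307 = -67/10 - 307 = -3137/10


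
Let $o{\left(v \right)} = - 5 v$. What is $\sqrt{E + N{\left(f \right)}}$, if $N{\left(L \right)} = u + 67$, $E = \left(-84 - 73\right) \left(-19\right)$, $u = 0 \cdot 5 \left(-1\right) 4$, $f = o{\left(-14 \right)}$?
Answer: $5 \sqrt{122} \approx 55.227$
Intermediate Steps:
$f = 70$ ($f = \left(-5\right) \left(-14\right) = 70$)
$u = 0$ ($u = 0 \left(-5\right) 4 = 0 \cdot 4 = 0$)
$E = 2983$ ($E = \left(-157\right) \left(-19\right) = 2983$)
$N{\left(L \right)} = 67$ ($N{\left(L \right)} = 0 + 67 = 67$)
$\sqrt{E + N{\left(f \right)}} = \sqrt{2983 + 67} = \sqrt{3050} = 5 \sqrt{122}$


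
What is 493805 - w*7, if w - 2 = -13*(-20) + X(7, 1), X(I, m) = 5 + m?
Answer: 491929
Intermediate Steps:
w = 268 (w = 2 + (-13*(-20) + (5 + 1)) = 2 + (260 + 6) = 2 + 266 = 268)
493805 - w*7 = 493805 - 268*7 = 493805 - 1*1876 = 493805 - 1876 = 491929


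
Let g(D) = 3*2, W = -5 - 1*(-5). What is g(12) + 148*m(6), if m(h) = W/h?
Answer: 6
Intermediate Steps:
W = 0 (W = -5 + 5 = 0)
g(D) = 6
m(h) = 0 (m(h) = 0/h = 0)
g(12) + 148*m(6) = 6 + 148*0 = 6 + 0 = 6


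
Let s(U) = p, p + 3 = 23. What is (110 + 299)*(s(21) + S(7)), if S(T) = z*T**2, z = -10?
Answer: -192230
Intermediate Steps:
p = 20 (p = -3 + 23 = 20)
s(U) = 20
S(T) = -10*T**2
(110 + 299)*(s(21) + S(7)) = (110 + 299)*(20 - 10*7**2) = 409*(20 - 10*49) = 409*(20 - 490) = 409*(-470) = -192230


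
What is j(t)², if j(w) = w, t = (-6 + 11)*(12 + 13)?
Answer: 15625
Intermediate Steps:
t = 125 (t = 5*25 = 125)
j(t)² = 125² = 15625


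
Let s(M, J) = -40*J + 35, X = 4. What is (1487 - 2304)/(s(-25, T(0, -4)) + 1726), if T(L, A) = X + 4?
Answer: -817/1441 ≈ -0.56697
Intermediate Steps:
T(L, A) = 8 (T(L, A) = 4 + 4 = 8)
s(M, J) = 35 - 40*J
(1487 - 2304)/(s(-25, T(0, -4)) + 1726) = (1487 - 2304)/((35 - 40*8) + 1726) = -817/((35 - 320) + 1726) = -817/(-285 + 1726) = -817/1441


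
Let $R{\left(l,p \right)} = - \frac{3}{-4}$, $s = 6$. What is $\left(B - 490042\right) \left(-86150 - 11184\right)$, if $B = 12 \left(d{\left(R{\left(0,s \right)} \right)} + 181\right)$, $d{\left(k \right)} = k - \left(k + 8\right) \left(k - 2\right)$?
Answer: $\frac{94945374973}{2} \approx 4.7473 \cdot 10^{10}$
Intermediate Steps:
$R{\left(l,p \right)} = \frac{3}{4}$ ($R{\left(l,p \right)} = \left(-3\right) \left(- \frac{1}{4}\right) = \frac{3}{4}$)
$d{\left(k \right)} = k - \left(-2 + k\right) \left(8 + k\right)$ ($d{\left(k \right)} = k - \left(8 + k\right) \left(-2 + k\right) = k - \left(-2 + k\right) \left(8 + k\right)$)
$B = \frac{9249}{4}$ ($B = 12 \left(\left(16 - \left(\frac{3}{4}\right)^{2} - \frac{15}{4}\right) + 181\right) = 12 \left(\left(16 - \frac{9}{16} - \frac{15}{4}\right) + 181\right) = 12 \left(\frac{187}{16} + 181\right) = 12 \cdot \frac{3083}{16} = \frac{9249}{4} \approx 2312.3$)
$\left(B - 490042\right) \left(-86150 - 11184\right) = \left(\frac{9249}{4} - 490042\right) \left(-86150 - 11184\right) = \left(- \frac{1950919}{4}\right) \left(-97334\right) = \frac{94945374973}{2}$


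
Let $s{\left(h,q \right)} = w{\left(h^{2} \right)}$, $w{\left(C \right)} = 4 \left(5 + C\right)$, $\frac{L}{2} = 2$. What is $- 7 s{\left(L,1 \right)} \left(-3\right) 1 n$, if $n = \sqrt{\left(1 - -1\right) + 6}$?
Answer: $3528 \sqrt{2} \approx 4989.3$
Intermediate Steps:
$L = 4$ ($L = 2 \cdot 2 = 4$)
$w{\left(C \right)} = 20 + 4 C$
$s{\left(h,q \right)} = 20 + 4 h^{2}$
$n = 2 \sqrt{2}$ ($n = \sqrt{\left(1 + 1\right) + 6} = \sqrt{2 + 6} = \sqrt{8} = 2 \sqrt{2} \approx 2.8284$)
$- 7 s{\left(L,1 \right)} \left(-3\right) 1 n = - 7 \left(20 + 4 \cdot 4^{2}\right) \left(-3\right) 1 \cdot 2 \sqrt{2} = - 7 \left(20 + 4 \cdot 16\right) \left(- 3 \cdot 2 \sqrt{2}\right) = - 7 \left(20 + 64\right) \left(- 6 \sqrt{2}\right) = \left(-7\right) 84 \left(- 6 \sqrt{2}\right) = - 588 \left(- 6 \sqrt{2}\right) = 3528 \sqrt{2}$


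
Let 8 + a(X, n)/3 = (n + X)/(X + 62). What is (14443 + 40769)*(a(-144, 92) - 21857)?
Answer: -49527538116/41 ≈ -1.2080e+9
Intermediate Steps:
a(X, n) = -24 + 3*(X + n)/(62 + X) (a(X, n) = -24 + 3*((n + X)/(X + 62)) = -24 + 3*((X + n)/(62 + X)) = -24 + 3*(X + n)/(62 + X))
(14443 + 40769)*(a(-144, 92) - 21857) = (14443 + 40769)*(3*(-496 + 92 - 7*(-144))/(62 - 144) - 21857) = 55212*(3*(-496 + 92 + 1008)/(-82) - 21857) = 55212*(3*(-1/82)*604 - 21857) = 55212*(-906/41 - 21857) = 55212*(-897043/41) = -49527538116/41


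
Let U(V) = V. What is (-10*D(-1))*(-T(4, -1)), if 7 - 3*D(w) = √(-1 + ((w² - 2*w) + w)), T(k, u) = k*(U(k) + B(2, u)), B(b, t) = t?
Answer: 240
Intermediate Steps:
T(k, u) = k*(k + u)
D(w) = 7/3 - √(-1 + w² - w)/3 (D(w) = 7/3 - √(-1 + ((w² - 2*w) + w))/3 = 7/3 - √(-1 + (w² - w))/3 = 7/3 - √(-1 + w² - w)/3)
(-10*D(-1))*(-T(4, -1)) = (-10*(7/3 - √(-1 + (-1)² - 1*(-1))/3))*(-4*(4 - 1)) = (-10*(7/3 - √(-1 + 1 + 1)/3))*(-4*3) = (-10*(7/3 - √1/3))*(-1*12) = -10*(7/3 - ⅓*1)*(-12) = -10*(7/3 - ⅓)*(-12) = -10*2*(-12) = -20*(-12) = 240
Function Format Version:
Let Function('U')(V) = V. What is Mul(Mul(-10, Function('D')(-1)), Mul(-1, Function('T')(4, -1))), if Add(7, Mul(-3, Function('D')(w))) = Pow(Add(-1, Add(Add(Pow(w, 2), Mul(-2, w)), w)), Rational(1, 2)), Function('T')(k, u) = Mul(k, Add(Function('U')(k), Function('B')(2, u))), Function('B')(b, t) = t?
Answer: 240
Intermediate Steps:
Function('T')(k, u) = Mul(k, Add(k, u))
Function('D')(w) = Add(Rational(7, 3), Mul(Rational(-1, 3), Pow(Add(-1, Pow(w, 2), Mul(-1, w)), Rational(1, 2)))) (Function('D')(w) = Add(Rational(7, 3), Mul(Rational(-1, 3), Pow(Add(-1, Add(Add(Pow(w, 2), Mul(-2, w)), w)), Rational(1, 2)))) = Add(Rational(7, 3), Mul(Rational(-1, 3), Pow(Add(-1, Add(Pow(w, 2), Mul(-1, w))), Rational(1, 2)))) = Add(Rational(7, 3), Mul(Rational(-1, 3), Pow(Add(-1, Pow(w, 2), Mul(-1, w)), Rational(1, 2)))))
Mul(Mul(-10, Function('D')(-1)), Mul(-1, Function('T')(4, -1))) = Mul(Mul(-10, Add(Rational(7, 3), Mul(Rational(-1, 3), Pow(Add(-1, Pow(-1, 2), Mul(-1, -1)), Rational(1, 2))))), Mul(-1, Mul(4, Add(4, -1)))) = Mul(Mul(-10, Add(Rational(7, 3), Mul(Rational(-1, 3), Pow(Add(-1, 1, 1), Rational(1, 2))))), Mul(-1, Mul(4, 3))) = Mul(Mul(-10, Add(Rational(7, 3), Mul(Rational(-1, 3), Pow(1, Rational(1, 2))))), Mul(-1, 12)) = Mul(Mul(-10, Add(Rational(7, 3), Mul(Rational(-1, 3), 1))), -12) = Mul(Mul(-10, Add(Rational(7, 3), Rational(-1, 3))), -12) = Mul(Mul(-10, 2), -12) = Mul(-20, -12) = 240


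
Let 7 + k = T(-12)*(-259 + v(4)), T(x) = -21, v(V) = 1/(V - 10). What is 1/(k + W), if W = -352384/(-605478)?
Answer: 605478/3291428053 ≈ 0.00018396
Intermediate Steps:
v(V) = 1/(-10 + V)
W = 176192/302739 (W = -352384*(-1/605478) = 176192/302739 ≈ 0.58199)
k = 10871/2 (k = -7 - 21*(-259 + 1/(-10 + 4)) = -7 - 21*(-259 + 1/(-6)) = -7 - 21*(-259 - ⅙) = -7 - 21*(-1555/6) = -7 + 10885/2 = 10871/2 ≈ 5435.5)
1/(k + W) = 1/(10871/2 + 176192/302739) = 1/(3291428053/605478) = 605478/3291428053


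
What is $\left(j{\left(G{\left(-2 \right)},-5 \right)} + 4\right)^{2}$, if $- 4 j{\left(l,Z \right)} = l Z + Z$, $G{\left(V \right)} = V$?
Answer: $\frac{121}{16} \approx 7.5625$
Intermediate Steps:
$j{\left(l,Z \right)} = - \frac{Z}{4} - \frac{Z l}{4}$ ($j{\left(l,Z \right)} = - \frac{l Z + Z}{4} = - \frac{Z l + Z}{4} = - \frac{Z + Z l}{4} = - \frac{Z}{4} - \frac{Z l}{4}$)
$\left(j{\left(G{\left(-2 \right)},-5 \right)} + 4\right)^{2} = \left(\left(- \frac{1}{4}\right) \left(-5\right) \left(1 - 2\right) + 4\right)^{2} = \left(\left(- \frac{1}{4}\right) \left(-5\right) \left(-1\right) + 4\right)^{2} = \left(- \frac{5}{4} + 4\right)^{2} = \left(\frac{11}{4}\right)^{2} = \frac{121}{16}$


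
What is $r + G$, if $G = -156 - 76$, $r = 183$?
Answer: $-49$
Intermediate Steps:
$G = -232$ ($G = -156 - 76 = -232$)
$r + G = 183 - 232 = -49$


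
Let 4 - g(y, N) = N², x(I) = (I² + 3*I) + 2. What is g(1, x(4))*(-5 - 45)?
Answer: 44800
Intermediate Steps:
x(I) = 2 + I² + 3*I
g(y, N) = 4 - N²
g(1, x(4))*(-5 - 45) = (4 - (2 + 4² + 3*4)²)*(-5 - 45) = (4 - (2 + 16 + 12)²)*(-50) = (4 - 1*30²)*(-50) = (4 - 1*900)*(-50) = (4 - 900)*(-50) = -896*(-50) = 44800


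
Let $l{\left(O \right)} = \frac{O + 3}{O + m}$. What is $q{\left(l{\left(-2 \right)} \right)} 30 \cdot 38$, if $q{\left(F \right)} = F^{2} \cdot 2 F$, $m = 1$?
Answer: $-2280$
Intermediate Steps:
$l{\left(O \right)} = \frac{3 + O}{1 + O}$ ($l{\left(O \right)} = \frac{O + 3}{O + 1} = \frac{3 + O}{1 + O}$)
$q{\left(F \right)} = 2 F^{3}$ ($q{\left(F \right)} = 2 F^{2} F = 2 F^{3}$)
$q{\left(l{\left(-2 \right)} \right)} 30 \cdot 38 = 2 \left(\frac{3 - 2}{1 - 2}\right)^{3} \cdot 30 \cdot 38 = 2 \left(\frac{1}{-1} \cdot 1\right)^{3} \cdot 30 \cdot 38 = 2 \left(\left(-1\right) 1\right)^{3} \cdot 30 \cdot 38 = 2 \left(-1\right)^{3} \cdot 30 \cdot 38 = 2 \left(-1\right) 30 \cdot 38 = \left(-2\right) 30 \cdot 38 = \left(-60\right) 38 = -2280$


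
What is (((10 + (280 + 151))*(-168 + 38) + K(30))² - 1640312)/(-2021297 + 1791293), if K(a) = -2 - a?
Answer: -822189683/57501 ≈ -14299.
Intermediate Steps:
(((10 + (280 + 151))*(-168 + 38) + K(30))² - 1640312)/(-2021297 + 1791293) = (((10 + (280 + 151))*(-168 + 38) + (-2 - 1*30))² - 1640312)/(-2021297 + 1791293) = (((10 + 431)*(-130) + (-2 - 30))² - 1640312)/(-230004) = ((441*(-130) - 32)² - 1640312)*(-1/230004) = ((-57330 - 32)² - 1640312)*(-1/230004) = ((-57362)² - 1640312)*(-1/230004) = (3290399044 - 1640312)*(-1/230004) = 3288758732*(-1/230004) = -822189683/57501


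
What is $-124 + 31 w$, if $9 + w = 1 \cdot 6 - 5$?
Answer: $-372$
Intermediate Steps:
$w = -8$ ($w = -9 + \left(1 \cdot 6 - 5\right) = -9 + \left(6 - 5\right) = -9 + 1 = -8$)
$-124 + 31 w = -124 + 31 \left(-8\right) = -124 - 248 = -372$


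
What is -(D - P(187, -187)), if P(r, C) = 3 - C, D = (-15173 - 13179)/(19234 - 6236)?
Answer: 1248986/6499 ≈ 192.18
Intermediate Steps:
D = -14176/6499 (D = -28352/12998 = -28352*1/12998 = -14176/6499 ≈ -2.1813)
-(D - P(187, -187)) = -(-14176/6499 - (3 - 1*(-187))) = -(-14176/6499 - (3 + 187)) = -(-14176/6499 - 1*190) = -(-14176/6499 - 190) = -1*(-1248986/6499) = 1248986/6499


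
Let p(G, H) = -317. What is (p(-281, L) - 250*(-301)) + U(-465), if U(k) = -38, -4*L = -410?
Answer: 74895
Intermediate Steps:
L = 205/2 (L = -1/4*(-410) = 205/2 ≈ 102.50)
(p(-281, L) - 250*(-301)) + U(-465) = (-317 - 250*(-301)) - 38 = (-317 + 75250) - 38 = 74933 - 38 = 74895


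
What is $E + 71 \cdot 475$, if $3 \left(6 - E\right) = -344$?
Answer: $\frac{101537}{3} \approx 33846.0$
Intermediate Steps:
$E = \frac{362}{3}$ ($E = 6 - - \frac{344}{3} = 6 + \frac{344}{3} = \frac{362}{3} \approx 120.67$)
$E + 71 \cdot 475 = \frac{362}{3} + 71 \cdot 475 = \frac{362}{3} + 33725 = \frac{101537}{3}$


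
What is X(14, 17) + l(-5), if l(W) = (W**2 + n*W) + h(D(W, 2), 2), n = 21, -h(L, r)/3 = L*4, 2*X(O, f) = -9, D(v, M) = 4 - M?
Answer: -217/2 ≈ -108.50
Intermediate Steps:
X(O, f) = -9/2 (X(O, f) = (1/2)*(-9) = -9/2)
h(L, r) = -12*L (h(L, r) = -3*L*4 = -12*L)
l(W) = -24 + W**2 + 21*W (l(W) = (W**2 + 21*W) - 12*(4 - 1*2) = (W**2 + 21*W) - 12*(4 - 2) = (W**2 + 21*W) - 12*2 = (W**2 + 21*W) - 24 = -24 + W**2 + 21*W)
X(14, 17) + l(-5) = -9/2 + (-24 + (-5)**2 + 21*(-5)) = -9/2 + (-24 + 25 - 105) = -9/2 - 104 = -217/2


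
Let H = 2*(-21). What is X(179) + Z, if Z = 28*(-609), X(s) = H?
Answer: -17094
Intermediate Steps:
H = -42
X(s) = -42
Z = -17052
X(179) + Z = -42 - 17052 = -17094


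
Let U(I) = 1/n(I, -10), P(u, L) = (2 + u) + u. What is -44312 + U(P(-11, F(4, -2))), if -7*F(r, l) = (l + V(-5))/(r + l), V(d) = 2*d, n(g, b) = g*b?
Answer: -8862399/200 ≈ -44312.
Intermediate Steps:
n(g, b) = b*g
F(r, l) = -(-10 + l)/(7*(l + r)) (F(r, l) = -(l + 2*(-5))/(7*(r + l)) = -(l - 10)/(7*(l + r)) = -(-10 + l)/(7*(l + r)))
P(u, L) = 2 + 2*u
U(I) = -1/(10*I) (U(I) = 1/(-10*I) = -1/(10*I))
-44312 + U(P(-11, F(4, -2))) = -44312 - 1/(10*(2 + 2*(-11))) = -44312 - 1/(10*(2 - 22)) = -44312 - ⅒/(-20) = -44312 - ⅒*(-1/20) = -44312 + 1/200 = -8862399/200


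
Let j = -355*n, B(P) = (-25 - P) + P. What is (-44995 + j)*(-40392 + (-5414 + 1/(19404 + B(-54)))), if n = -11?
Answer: 36474544095570/19379 ≈ 1.8822e+9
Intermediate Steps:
B(P) = -25
j = 3905 (j = -355*(-11) = 3905)
(-44995 + j)*(-40392 + (-5414 + 1/(19404 + B(-54)))) = (-44995 + 3905)*(-40392 + (-5414 + 1/(19404 - 25))) = -41090*(-40392 + (-5414 + 1/19379)) = -41090*(-40392 - 104917905/19379) = -41090*(-887674473/19379) = 36474544095570/19379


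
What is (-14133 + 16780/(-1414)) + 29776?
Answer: 11051211/707 ≈ 15631.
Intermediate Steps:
(-14133 + 16780/(-1414)) + 29776 = (-14133 + 16780*(-1/1414)) + 29776 = (-14133 - 8390/707) + 29776 = -10000421/707 + 29776 = 11051211/707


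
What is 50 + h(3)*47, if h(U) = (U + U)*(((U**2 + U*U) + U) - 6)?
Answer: 4280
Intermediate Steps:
h(U) = 2*U*(-6 + U + 2*U**2) (h(U) = (2*U)*(((U**2 + U**2) + U) - 6) = (2*U)*((2*U**2 + U) - 6) = (2*U)*((U + 2*U**2) - 6) = (2*U)*(-6 + U + 2*U**2) = 2*U*(-6 + U + 2*U**2))
50 + h(3)*47 = 50 + (2*3*(-6 + 3 + 2*3**2))*47 = 50 + (2*3*(-6 + 3 + 2*9))*47 = 50 + (2*3*(-6 + 3 + 18))*47 = 50 + (2*3*15)*47 = 50 + 90*47 = 50 + 4230 = 4280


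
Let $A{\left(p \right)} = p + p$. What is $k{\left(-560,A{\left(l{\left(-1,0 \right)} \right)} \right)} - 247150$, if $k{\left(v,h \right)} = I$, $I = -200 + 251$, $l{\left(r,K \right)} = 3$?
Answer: $-247099$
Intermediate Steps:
$I = 51$
$A{\left(p \right)} = 2 p$
$k{\left(v,h \right)} = 51$
$k{\left(-560,A{\left(l{\left(-1,0 \right)} \right)} \right)} - 247150 = 51 - 247150 = -247099$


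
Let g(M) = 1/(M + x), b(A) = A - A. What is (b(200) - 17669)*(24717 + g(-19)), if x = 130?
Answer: -48476456372/111 ≈ -4.3672e+8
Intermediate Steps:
b(A) = 0
g(M) = 1/(130 + M) (g(M) = 1/(M + 130) = 1/(130 + M))
(b(200) - 17669)*(24717 + g(-19)) = (0 - 17669)*(24717 + 1/(130 - 19)) = -17669*(24717 + 1/111) = -17669*2743588/111 = -48476456372/111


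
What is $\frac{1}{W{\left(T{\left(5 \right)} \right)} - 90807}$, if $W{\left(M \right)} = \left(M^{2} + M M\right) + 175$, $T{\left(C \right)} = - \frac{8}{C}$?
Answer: $- \frac{25}{2265672} \approx -1.1034 \cdot 10^{-5}$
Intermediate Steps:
$W{\left(M \right)} = 175 + 2 M^{2}$ ($W{\left(M \right)} = \left(M^{2} + M^{2}\right) + 175 = 2 M^{2} + 175 = 175 + 2 M^{2}$)
$\frac{1}{W{\left(T{\left(5 \right)} \right)} - 90807} = \frac{1}{\left(175 + 2 \left(- \frac{8}{5}\right)^{2}\right) - 90807} = \frac{1}{\left(175 + 2 \cdot \frac{64}{25}\right) - 90807} = \frac{1}{\left(175 + \frac{128}{25}\right) - 90807} = \frac{1}{\frac{4503}{25} - 90807} = \frac{1}{- \frac{2265672}{25}} = - \frac{25}{2265672}$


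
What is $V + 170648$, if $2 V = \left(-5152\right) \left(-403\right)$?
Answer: $1208776$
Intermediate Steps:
$V = 1038128$ ($V = \frac{\left(-5152\right) \left(-403\right)}{2} = \frac{1}{2} \cdot 2076256 = 1038128$)
$V + 170648 = 1038128 + 170648 = 1208776$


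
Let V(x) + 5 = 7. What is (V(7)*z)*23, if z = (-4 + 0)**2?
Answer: 736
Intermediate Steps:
V(x) = 2 (V(x) = -5 + 7 = 2)
z = 16 (z = (-4)**2 = 16)
(V(7)*z)*23 = (2*16)*23 = 32*23 = 736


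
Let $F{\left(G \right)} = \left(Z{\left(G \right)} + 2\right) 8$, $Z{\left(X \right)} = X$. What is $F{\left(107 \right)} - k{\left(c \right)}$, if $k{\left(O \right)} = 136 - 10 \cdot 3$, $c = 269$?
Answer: $766$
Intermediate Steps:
$F{\left(G \right)} = 16 + 8 G$ ($F{\left(G \right)} = \left(G + 2\right) 8 = \left(2 + G\right) 8 = 16 + 8 G$)
$k{\left(O \right)} = 106$ ($k{\left(O \right)} = 136 - 30 = 106$)
$F{\left(107 \right)} - k{\left(c \right)} = \left(16 + 8 \cdot 107\right) - 106 = \left(16 + 856\right) - 106 = 872 - 106 = 766$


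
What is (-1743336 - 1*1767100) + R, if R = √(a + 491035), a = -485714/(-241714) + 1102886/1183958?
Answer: -3510436 + √2513455906568752561628775277/71544806003 ≈ -3.5097e+6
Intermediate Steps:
a = 210411990654/71544806003 (a = -485714*(-1/241714) + 1102886*(1/1183958) = 242857/120857 + 551443/591979 = 210411990654/71544806003 ≈ 2.9410)
R = √2513455906568752561628775277/71544806003 (R = √(210411990654/71544806003 + 491035) = √(35131214227673759/71544806003) = √2513455906568752561628775277/71544806003 ≈ 700.74)
(-1743336 - 1*1767100) + R = (-1743336 - 1*1767100) + √2513455906568752561628775277/71544806003 = (-1743336 - 1767100) + √2513455906568752561628775277/71544806003 = -3510436 + √2513455906568752561628775277/71544806003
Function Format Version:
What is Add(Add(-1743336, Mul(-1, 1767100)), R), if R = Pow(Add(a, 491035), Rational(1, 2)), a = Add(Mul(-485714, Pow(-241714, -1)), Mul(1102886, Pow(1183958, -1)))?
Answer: Add(-3510436, Mul(Rational(1, 71544806003), Pow(2513455906568752561628775277, Rational(1, 2)))) ≈ -3.5097e+6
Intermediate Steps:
a = Rational(210411990654, 71544806003) (a = Add(Mul(-485714, Rational(-1, 241714)), Mul(1102886, Rational(1, 1183958))) = Add(Rational(242857, 120857), Rational(551443, 591979)) = Rational(210411990654, 71544806003) ≈ 2.9410)
R = Mul(Rational(1, 71544806003), Pow(2513455906568752561628775277, Rational(1, 2))) (R = Pow(Add(Rational(210411990654, 71544806003), 491035), Rational(1, 2)) = Pow(Rational(35131214227673759, 71544806003), Rational(1, 2)) = Mul(Rational(1, 71544806003), Pow(2513455906568752561628775277, Rational(1, 2))) ≈ 700.74)
Add(Add(-1743336, Mul(-1, 1767100)), R) = Add(Add(-1743336, Mul(-1, 1767100)), Mul(Rational(1, 71544806003), Pow(2513455906568752561628775277, Rational(1, 2)))) = Add(Add(-1743336, -1767100), Mul(Rational(1, 71544806003), Pow(2513455906568752561628775277, Rational(1, 2)))) = Add(-3510436, Mul(Rational(1, 71544806003), Pow(2513455906568752561628775277, Rational(1, 2))))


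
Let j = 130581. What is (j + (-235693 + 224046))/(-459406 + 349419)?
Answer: -118934/109987 ≈ -1.0813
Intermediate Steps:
(j + (-235693 + 224046))/(-459406 + 349419) = (130581 + (-235693 + 224046))/(-459406 + 349419) = (130581 - 11647)/(-109987) = 118934*(-1/109987) = -118934/109987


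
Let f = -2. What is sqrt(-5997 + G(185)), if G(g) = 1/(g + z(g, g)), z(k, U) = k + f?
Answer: I*sqrt(50758585)/92 ≈ 77.44*I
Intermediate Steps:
z(k, U) = -2 + k (z(k, U) = k - 2 = -2 + k)
G(g) = 1/(-2 + 2*g) (G(g) = 1/(g + (-2 + g)) = 1/(-2 + 2*g))
sqrt(-5997 + G(185)) = sqrt(-5997 + 1/(2*(-1 + 185))) = sqrt(-5997 + (1/2)/184) = sqrt(-5997 + (1/2)*(1/184)) = sqrt(-5997 + 1/368) = sqrt(-2206895/368) = I*sqrt(50758585)/92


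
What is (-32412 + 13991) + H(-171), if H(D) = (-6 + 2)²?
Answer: -18405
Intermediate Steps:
H(D) = 16 (H(D) = (-4)² = 16)
(-32412 + 13991) + H(-171) = (-32412 + 13991) + 16 = -18421 + 16 = -18405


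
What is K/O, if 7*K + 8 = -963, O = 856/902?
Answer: -437921/2996 ≈ -146.17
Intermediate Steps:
O = 428/451 (O = 856*(1/902) = 428/451 ≈ 0.94900)
K = -971/7 (K = -8/7 + (⅐)*(-963) = -8/7 - 963/7 = -971/7 ≈ -138.71)
K/O = -971/(7*428/451) = -971/7*451/428 = -437921/2996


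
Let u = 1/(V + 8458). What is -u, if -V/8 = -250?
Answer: -1/10458 ≈ -9.5621e-5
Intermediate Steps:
V = 2000 (V = -8*(-250) = 2000)
u = 1/10458 (u = 1/(2000 + 8458) = 1/10458 ≈ 9.5621e-5)
-u = -1*1/10458 = -1/10458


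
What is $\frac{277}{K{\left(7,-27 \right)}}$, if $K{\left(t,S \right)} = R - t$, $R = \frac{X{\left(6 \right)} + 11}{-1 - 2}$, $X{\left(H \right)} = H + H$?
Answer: $- \frac{831}{44} \approx -18.886$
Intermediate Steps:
$X{\left(H \right)} = 2 H$
$R = - \frac{23}{3}$ ($R = \frac{2 \cdot 6 + 11}{-1 - 2} = \frac{12 + 11}{-3} = 23 \left(- \frac{1}{3}\right) = - \frac{23}{3} \approx -7.6667$)
$K{\left(t,S \right)} = - \frac{23}{3} - t$
$\frac{277}{K{\left(7,-27 \right)}} = \frac{277}{- \frac{23}{3} - 7} = \frac{277}{- \frac{44}{3}} = 277 \left(- \frac{3}{44}\right) = - \frac{831}{44}$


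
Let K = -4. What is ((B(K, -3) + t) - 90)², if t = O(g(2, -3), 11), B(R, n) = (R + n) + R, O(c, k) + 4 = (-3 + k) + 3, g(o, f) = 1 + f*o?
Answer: 8836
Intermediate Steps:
O(c, k) = -4 + k (O(c, k) = -4 + ((-3 + k) + 3) = -4 + k)
B(R, n) = n + 2*R
t = 7 (t = -4 + 11 = 7)
((B(K, -3) + t) - 90)² = (((-3 + 2*(-4)) + 7) - 90)² = (((-3 - 8) + 7) - 90)² = ((-11 + 7) - 90)² = (-4 - 90)² = (-94)² = 8836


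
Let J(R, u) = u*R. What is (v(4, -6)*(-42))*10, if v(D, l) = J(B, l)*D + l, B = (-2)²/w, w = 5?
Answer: 10584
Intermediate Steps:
B = ⅘ (B = (-2)²/5 = 4*(⅕) = ⅘ ≈ 0.80000)
J(R, u) = R*u
v(D, l) = l + 4*D*l/5 (v(D, l) = (4*l/5)*D + l = 4*D*l/5 + l = l + 4*D*l/5)
(v(4, -6)*(-42))*10 = (((⅕)*(-6)*(5 + 4*4))*(-42))*10 = (((⅕)*(-6)*(5 + 16))*(-42))*10 = (((⅕)*(-6)*21)*(-42))*10 = -126/5*(-42)*10 = (5292/5)*10 = 10584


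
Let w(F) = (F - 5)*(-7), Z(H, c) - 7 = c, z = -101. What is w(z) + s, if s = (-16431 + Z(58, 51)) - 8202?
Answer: -23833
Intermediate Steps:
Z(H, c) = 7 + c
w(F) = 35 - 7*F (w(F) = (-5 + F)*(-7) = 35 - 7*F)
s = -24575 (s = (-16431 + (7 + 51)) - 8202 = (-16431 + 58) - 8202 = -16373 - 8202 = -24575)
w(z) + s = (35 - 7*(-101)) - 24575 = (35 + 707) - 24575 = 742 - 24575 = -23833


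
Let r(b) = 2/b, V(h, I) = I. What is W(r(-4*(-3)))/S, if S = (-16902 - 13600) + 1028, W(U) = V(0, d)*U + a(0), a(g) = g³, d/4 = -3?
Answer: 1/14737 ≈ 6.7856e-5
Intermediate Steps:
d = -12 (d = 4*(-3) = -12)
W(U) = -12*U (W(U) = -12*U + 0³ = -12*U + 0 = -12*U)
S = -29474 (S = -30502 + 1028 = -29474)
W(r(-4*(-3)))/S = -24/((-4*(-3)))/(-29474) = -24/12*(-1/29474) = -12*⅙*(-1/29474) = -2*(-1/29474) = 1/14737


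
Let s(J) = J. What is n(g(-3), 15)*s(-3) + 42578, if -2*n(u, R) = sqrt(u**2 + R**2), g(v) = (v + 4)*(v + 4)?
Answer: 42578 + 3*sqrt(226)/2 ≈ 42601.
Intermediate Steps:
g(v) = (4 + v)**2 (g(v) = (4 + v)*(4 + v) = (4 + v)**2)
n(u, R) = -sqrt(R**2 + u**2)/2 (n(u, R) = -sqrt(u**2 + R**2)/2 = -sqrt(R**2 + u**2)/2)
n(g(-3), 15)*s(-3) + 42578 = -sqrt(15**2 + ((4 - 3)**2)**2)/2*(-3) + 42578 = -sqrt(225 + (1**2)**2)/2*(-3) + 42578 = -sqrt(225 + 1**2)/2*(-3) + 42578 = -sqrt(225 + 1)/2*(-3) + 42578 = -sqrt(226)/2*(-3) + 42578 = 3*sqrt(226)/2 + 42578 = 42578 + 3*sqrt(226)/2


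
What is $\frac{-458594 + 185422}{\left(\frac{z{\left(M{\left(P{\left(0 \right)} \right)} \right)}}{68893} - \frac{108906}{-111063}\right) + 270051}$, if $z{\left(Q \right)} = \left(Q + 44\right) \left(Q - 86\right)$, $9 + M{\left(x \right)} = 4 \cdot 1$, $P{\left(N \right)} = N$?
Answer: $- \frac{174180460115629}{172191034437890} \approx -1.0116$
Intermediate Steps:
$M{\left(x \right)} = -5$ ($M{\left(x \right)} = -9 + 4 \cdot 1 = -9 + 4 = -5$)
$z{\left(Q \right)} = \left(-86 + Q\right) \left(44 + Q\right)$ ($z{\left(Q \right)} = \left(44 + Q\right) \left(-86 + Q\right) = \left(-86 + Q\right) \left(44 + Q\right)$)
$\frac{-458594 + 185422}{\left(\frac{z{\left(M{\left(P{\left(0 \right)} \right)} \right)}}{68893} - \frac{108906}{-111063}\right) + 270051} = \frac{-458594 + 185422}{\left(\frac{-3784 + \left(-5\right)^{2} - -210}{68893} - \frac{108906}{-111063}\right) + 270051} = - \frac{273172}{\left(\left(-3784 + 25 + 210\right) \frac{1}{68893} - - \frac{36302}{37021}\right) + 270051} = - \frac{273172}{\left(\left(-3549\right) \frac{1}{68893} + \frac{36302}{37021}\right) + 270051} = - \frac{273172}{\left(- \frac{3549}{68893} + \frac{36302}{37021}\right) + 270051} = - \frac{273172}{\frac{2369566157}{2550487753} + 270051} = - \frac{273172}{\frac{688764137751560}{2550487753}} = \left(-273172\right) \frac{2550487753}{688764137751560} = - \frac{174180460115629}{172191034437890}$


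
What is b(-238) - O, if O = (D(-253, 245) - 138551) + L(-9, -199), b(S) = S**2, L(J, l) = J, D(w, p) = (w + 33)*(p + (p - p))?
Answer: 249104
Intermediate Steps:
D(w, p) = p*(33 + w) (D(w, p) = (33 + w)*(p + 0) = (33 + w)*p = p*(33 + w))
O = -192460 (O = (245*(33 - 253) - 138551) - 9 = (245*(-220) - 138551) - 9 = (-53900 - 138551) - 9 = -192451 - 9 = -192460)
b(-238) - O = (-238)**2 - 1*(-192460) = 56644 + 192460 = 249104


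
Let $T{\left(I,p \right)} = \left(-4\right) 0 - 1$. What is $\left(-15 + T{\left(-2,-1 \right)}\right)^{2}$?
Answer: $256$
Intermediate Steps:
$T{\left(I,p \right)} = -1$ ($T{\left(I,p \right)} = 0 - 1 = -1$)
$\left(-15 + T{\left(-2,-1 \right)}\right)^{2} = \left(-15 - 1\right)^{2} = \left(-16\right)^{2} = 256$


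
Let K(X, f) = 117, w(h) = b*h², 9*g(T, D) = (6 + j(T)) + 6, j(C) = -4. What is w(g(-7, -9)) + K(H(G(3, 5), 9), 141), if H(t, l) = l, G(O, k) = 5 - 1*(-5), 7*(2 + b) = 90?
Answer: 71203/567 ≈ 125.58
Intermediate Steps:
g(T, D) = 8/9 (g(T, D) = ((6 - 4) + 6)/9 = (2 + 6)/9 = (⅑)*8 = 8/9)
b = 76/7 (b = -2 + (⅐)*90 = -2 + 90/7 = 76/7 ≈ 10.857)
G(O, k) = 10 (G(O, k) = 5 + 5 = 10)
w(h) = 76*h²/7
w(g(-7, -9)) + K(H(G(3, 5), 9), 141) = 76*(8/9)²/7 + 117 = (76/7)*(64/81) + 117 = 4864/567 + 117 = 71203/567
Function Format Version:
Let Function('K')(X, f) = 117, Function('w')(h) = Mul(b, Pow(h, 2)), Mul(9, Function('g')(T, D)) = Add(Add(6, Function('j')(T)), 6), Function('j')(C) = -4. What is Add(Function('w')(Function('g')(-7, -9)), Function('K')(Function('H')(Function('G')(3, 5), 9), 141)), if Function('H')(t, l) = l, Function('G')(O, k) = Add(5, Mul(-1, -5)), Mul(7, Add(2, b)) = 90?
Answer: Rational(71203, 567) ≈ 125.58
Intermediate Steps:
Function('g')(T, D) = Rational(8, 9) (Function('g')(T, D) = Mul(Rational(1, 9), Add(Add(6, -4), 6)) = Mul(Rational(1, 9), Add(2, 6)) = Mul(Rational(1, 9), 8) = Rational(8, 9))
b = Rational(76, 7) (b = Add(-2, Mul(Rational(1, 7), 90)) = Add(-2, Rational(90, 7)) = Rational(76, 7) ≈ 10.857)
Function('G')(O, k) = 10 (Function('G')(O, k) = Add(5, 5) = 10)
Function('w')(h) = Mul(Rational(76, 7), Pow(h, 2))
Add(Function('w')(Function('g')(-7, -9)), Function('K')(Function('H')(Function('G')(3, 5), 9), 141)) = Add(Mul(Rational(76, 7), Pow(Rational(8, 9), 2)), 117) = Add(Mul(Rational(76, 7), Rational(64, 81)), 117) = Add(Rational(4864, 567), 117) = Rational(71203, 567)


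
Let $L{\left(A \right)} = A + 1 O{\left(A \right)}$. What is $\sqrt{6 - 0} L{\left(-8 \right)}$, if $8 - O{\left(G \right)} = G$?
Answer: $8 \sqrt{6} \approx 19.596$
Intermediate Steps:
$O{\left(G \right)} = 8 - G$
$L{\left(A \right)} = 8$ ($L{\left(A \right)} = A + 1 \left(8 - A\right) = A - \left(-8 + A\right) = 8$)
$\sqrt{6 - 0} L{\left(-8 \right)} = \sqrt{6 - 0} \cdot 8 = \sqrt{6 + 0} \cdot 8 = \sqrt{6} \cdot 8 = 8 \sqrt{6}$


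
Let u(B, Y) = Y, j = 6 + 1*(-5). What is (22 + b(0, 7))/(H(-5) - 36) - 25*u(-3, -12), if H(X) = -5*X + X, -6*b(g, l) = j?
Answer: 28669/96 ≈ 298.64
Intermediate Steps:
j = 1 (j = 6 - 5 = 1)
b(g, l) = -1/6 (b(g, l) = -1/6*1 = -1/6)
H(X) = -4*X
(22 + b(0, 7))/(H(-5) - 36) - 25*u(-3, -12) = (22 - 1/6)/(-4*(-5) - 36) - 25*(-12) = 131/(6*(20 - 36)) + 300 = (131/6)/(-16) + 300 = (131/6)*(-1/16) + 300 = -131/96 + 300 = 28669/96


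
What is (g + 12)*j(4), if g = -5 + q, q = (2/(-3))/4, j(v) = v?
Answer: 82/3 ≈ 27.333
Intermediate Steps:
q = -⅙ (q = (2*(-⅓))*(¼) = -⅔*¼ = -⅙ ≈ -0.16667)
g = -31/6 (g = -5 - ⅙ = -31/6 ≈ -5.1667)
(g + 12)*j(4) = (-31/6 + 12)*4 = (41/6)*4 = 82/3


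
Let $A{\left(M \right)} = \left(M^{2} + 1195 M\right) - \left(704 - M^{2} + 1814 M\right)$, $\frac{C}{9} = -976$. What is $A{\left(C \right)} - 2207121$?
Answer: $157546783$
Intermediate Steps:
$C = -8784$ ($C = 9 \left(-976\right) = -8784$)
$A{\left(M \right)} = -704 - 619 M + 2 M^{2}$ ($A{\left(M \right)} = \left(M^{2} + 1195 M\right) - \left(704 - M^{2} + 1814 M\right) = -704 - 619 M + 2 M^{2}$)
$A{\left(C \right)} - 2207121 = \left(-704 - -5437296 + 2 \left(-8784\right)^{2}\right) - 2207121 = \left(-704 + 5437296 + 2 \cdot 77158656\right) - 2207121 = \left(-704 + 5437296 + 154317312\right) - 2207121 = 159753904 - 2207121 = 157546783$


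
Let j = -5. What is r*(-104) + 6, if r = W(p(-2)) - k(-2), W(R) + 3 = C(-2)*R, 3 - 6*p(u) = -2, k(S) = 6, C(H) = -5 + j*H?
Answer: 1526/3 ≈ 508.67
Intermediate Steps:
C(H) = -5 - 5*H
p(u) = 5/6 (p(u) = 1/2 - 1/6*(-2) = 1/2 + 1/3 = 5/6)
W(R) = -3 + 5*R (W(R) = -3 + (-5 - 5*(-2))*R = -3 + (-5 + 10)*R = -3 + 5*R)
r = -29/6 (r = (-3 + 5*(5/6)) - 1*6 = (-3 + 25/6) - 6 = 7/6 - 6 = -29/6 ≈ -4.8333)
r*(-104) + 6 = -29/6*(-104) + 6 = 1508/3 + 6 = 1526/3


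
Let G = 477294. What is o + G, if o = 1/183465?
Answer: 87566743711/183465 ≈ 4.7729e+5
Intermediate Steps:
o = 1/183465 ≈ 5.4506e-6
o + G = 1/183465 + 477294 = 87566743711/183465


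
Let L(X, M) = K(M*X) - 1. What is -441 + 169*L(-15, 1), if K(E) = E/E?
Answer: -441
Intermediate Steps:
K(E) = 1
L(X, M) = 0 (L(X, M) = 1 - 1 = 0)
-441 + 169*L(-15, 1) = -441 + 169*0 = -441 + 0 = -441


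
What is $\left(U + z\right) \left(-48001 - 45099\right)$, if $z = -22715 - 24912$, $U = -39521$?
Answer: $8113478800$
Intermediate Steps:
$z = -47627$ ($z = -22715 - 24912 = -47627$)
$\left(U + z\right) \left(-48001 - 45099\right) = \left(-39521 - 47627\right) \left(-48001 - 45099\right) = \left(-87148\right) \left(-93100\right) = 8113478800$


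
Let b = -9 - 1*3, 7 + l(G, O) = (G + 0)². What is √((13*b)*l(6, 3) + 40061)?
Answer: √35537 ≈ 188.51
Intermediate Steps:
l(G, O) = -7 + G² (l(G, O) = -7 + (G + 0)² = -7 + G²)
b = -12 (b = -9 - 3 = -12)
√((13*b)*l(6, 3) + 40061) = √((13*(-12))*(-7 + 6²) + 40061) = √(-156*(-7 + 36) + 40061) = √(-156*29 + 40061) = √(-4524 + 40061) = √35537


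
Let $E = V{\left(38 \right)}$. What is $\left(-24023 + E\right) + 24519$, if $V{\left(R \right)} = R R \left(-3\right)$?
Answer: $-3836$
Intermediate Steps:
$V{\left(R \right)} = - 3 R^{2}$ ($V{\left(R \right)} = R^{2} \left(-3\right) = - 3 R^{2}$)
$E = -4332$ ($E = - 3 \cdot 38^{2} = \left(-3\right) 1444 = -4332$)
$\left(-24023 + E\right) + 24519 = \left(-24023 - 4332\right) + 24519 = -28355 + 24519 = -3836$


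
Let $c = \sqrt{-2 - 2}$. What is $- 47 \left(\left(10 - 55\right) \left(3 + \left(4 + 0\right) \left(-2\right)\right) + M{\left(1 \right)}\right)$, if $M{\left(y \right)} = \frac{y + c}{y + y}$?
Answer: $- \frac{21197}{2} - 47 i \approx -10599.0 - 47.0 i$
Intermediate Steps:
$c = 2 i$ ($c = \sqrt{-4} = 2 i \approx 2.0 i$)
$M{\left(y \right)} = \frac{y + 2 i}{2 y}$ ($M{\left(y \right)} = \frac{y + 2 i}{y + y} = \frac{y + 2 i}{2 y}$)
$- 47 \left(\left(10 - 55\right) \left(3 + \left(4 + 0\right) \left(-2\right)\right) + M{\left(1 \right)}\right) = - 47 \left(\left(10 - 55\right) \left(3 + \left(4 + 0\right) \left(-2\right)\right) + \frac{i + \frac{1}{2} \cdot 1}{1}\right) = - 47 \left(- 45 \left(3 + 4 \left(-2\right)\right) + 1 \left(i + \frac{1}{2}\right)\right) = - 47 \left(- 45 \left(3 - 8\right) + 1 \left(\frac{1}{2} + i\right)\right) = - 47 \left(\left(-45\right) \left(-5\right) + \left(\frac{1}{2} + i\right)\right) = - 47 \left(225 + \left(\frac{1}{2} + i\right)\right) = - 47 \left(\frac{451}{2} + i\right) = - \frac{21197}{2} - 47 i$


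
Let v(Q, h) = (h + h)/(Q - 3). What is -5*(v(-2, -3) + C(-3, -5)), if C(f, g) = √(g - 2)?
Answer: -6 - 5*I*√7 ≈ -6.0 - 13.229*I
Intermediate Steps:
C(f, g) = √(-2 + g)
v(Q, h) = 2*h/(-3 + Q) (v(Q, h) = (2*h)/(-3 + Q) = 2*h/(-3 + Q))
-5*(v(-2, -3) + C(-3, -5)) = -5*(2*(-3)/(-3 - 2) + √(-2 - 5)) = -5*(2*(-3)/(-5) + √(-7)) = -5*(2*(-3)*(-⅕) + I*√7) = -5*(6/5 + I*√7) = -6 - 5*I*√7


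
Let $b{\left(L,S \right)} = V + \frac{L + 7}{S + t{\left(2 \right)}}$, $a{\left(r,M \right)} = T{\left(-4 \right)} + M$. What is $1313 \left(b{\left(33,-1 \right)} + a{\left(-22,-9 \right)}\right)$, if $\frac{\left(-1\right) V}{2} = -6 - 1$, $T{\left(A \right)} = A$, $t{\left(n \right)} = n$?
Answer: $53833$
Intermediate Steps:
$V = 14$ ($V = - 2 \left(-6 - 1\right) = \left(-2\right) \left(-7\right) = 14$)
$a{\left(r,M \right)} = -4 + M$
$b{\left(L,S \right)} = 14 + \frac{7 + L}{2 + S}$ ($b{\left(L,S \right)} = 14 + \frac{L + 7}{S + 2} = 14 + \frac{7 + L}{2 + S}$)
$1313 \left(b{\left(33,-1 \right)} + a{\left(-22,-9 \right)}\right) = 1313 \left(\frac{35 + 33 + 14 \left(-1\right)}{2 - 1} - 13\right) = 1313 \left(\frac{35 + 33 - 14}{1} - 13\right) = 1313 \left(1 \cdot 54 - 13\right) = 1313 \left(54 - 13\right) = 1313 \cdot 41 = 53833$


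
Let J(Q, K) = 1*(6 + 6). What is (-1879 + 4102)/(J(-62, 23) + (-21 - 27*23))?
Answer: -247/70 ≈ -3.5286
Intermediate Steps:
J(Q, K) = 12 (J(Q, K) = 1*12 = 12)
(-1879 + 4102)/(J(-62, 23) + (-21 - 27*23)) = (-1879 + 4102)/(12 + (-21 - 27*23)) = 2223/(12 + (-21 - 621)) = 2223/(12 - 642) = 2223/(-630) = 2223*(-1/630) = -247/70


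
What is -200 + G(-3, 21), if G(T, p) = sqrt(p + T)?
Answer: -200 + 3*sqrt(2) ≈ -195.76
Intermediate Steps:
G(T, p) = sqrt(T + p)
-200 + G(-3, 21) = -200 + sqrt(-3 + 21) = -200 + sqrt(18) = -200 + 3*sqrt(2)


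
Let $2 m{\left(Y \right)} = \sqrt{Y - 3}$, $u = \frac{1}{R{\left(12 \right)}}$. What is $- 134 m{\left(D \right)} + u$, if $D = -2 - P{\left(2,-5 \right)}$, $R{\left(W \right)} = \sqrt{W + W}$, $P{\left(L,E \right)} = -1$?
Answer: $- 134 i + \frac{\sqrt{6}}{12} \approx 0.20412 - 134.0 i$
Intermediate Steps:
$R{\left(W \right)} = \sqrt{2} \sqrt{W}$ ($R{\left(W \right)} = \sqrt{2 W} = \sqrt{2} \sqrt{W}$)
$D = -1$ ($D = -2 - -1 = -2 + 1 = -1$)
$u = \frac{\sqrt{6}}{12}$ ($u = \frac{1}{\sqrt{2} \sqrt{12}} = \frac{1}{\sqrt{2} \cdot 2 \sqrt{3}} = \frac{1}{2 \sqrt{6}} = \frac{\sqrt{6}}{12} \approx 0.20412$)
$m{\left(Y \right)} = \frac{\sqrt{-3 + Y}}{2}$ ($m{\left(Y \right)} = \frac{\sqrt{Y - 3}}{2} = \frac{\sqrt{-3 + Y}}{2}$)
$- 134 m{\left(D \right)} + u = - 134 \frac{\sqrt{-3 - 1}}{2} + \frac{\sqrt{6}}{12} = - 134 \frac{\sqrt{-4}}{2} + \frac{\sqrt{6}}{12} = - 134 \frac{2 i}{2} + \frac{\sqrt{6}}{12} = - 134 i + \frac{\sqrt{6}}{12}$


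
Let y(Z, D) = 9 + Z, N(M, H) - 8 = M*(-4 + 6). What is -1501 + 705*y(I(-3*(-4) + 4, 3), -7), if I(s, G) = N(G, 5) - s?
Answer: 3434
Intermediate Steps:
N(M, H) = 8 + 2*M (N(M, H) = 8 + M*(-4 + 6) = 8 + M*2 = 8 + 2*M)
I(s, G) = 8 - s + 2*G (I(s, G) = (8 + 2*G) - s = 8 - s + 2*G)
-1501 + 705*y(I(-3*(-4) + 4, 3), -7) = -1501 + 705*(9 + (8 - (-3*(-4) + 4) + 2*3)) = -1501 + 705*(9 + (8 - (12 + 4) + 6)) = -1501 + 705*(9 + (8 - 1*16 + 6)) = -1501 + 705*(9 + (8 - 16 + 6)) = -1501 + 705*(9 - 2) = -1501 + 705*7 = -1501 + 4935 = 3434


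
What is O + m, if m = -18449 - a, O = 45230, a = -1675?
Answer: 28456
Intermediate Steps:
m = -16774 (m = -18449 - 1*(-1675) = -18449 + 1675 = -16774)
O + m = 45230 - 16774 = 28456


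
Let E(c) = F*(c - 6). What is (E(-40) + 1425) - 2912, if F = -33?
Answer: 31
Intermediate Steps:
E(c) = 198 - 33*c (E(c) = -33*(c - 6) = -33*(-6 + c) = 198 - 33*c)
(E(-40) + 1425) - 2912 = ((198 - 33*(-40)) + 1425) - 2912 = ((198 + 1320) + 1425) - 2912 = (1518 + 1425) - 2912 = 2943 - 2912 = 31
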